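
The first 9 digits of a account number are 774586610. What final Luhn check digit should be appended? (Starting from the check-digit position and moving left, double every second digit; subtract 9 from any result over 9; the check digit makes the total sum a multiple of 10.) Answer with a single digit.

8

Partial digits right→left: 0 1 6 6 8 5 4 7 7
Double every second digit counting from the check-digit position (so the 1st, 3rd, 5th, ... of the partial from the right).
  doubled (with −9 where >9): 0 3 7 8 5 → sum 23
  kept as-is: 1 6 5 7 → sum 19
Total = 23 + 19 = 42.
Check digit = (10 − (42 mod 10)) mod 10 = 8.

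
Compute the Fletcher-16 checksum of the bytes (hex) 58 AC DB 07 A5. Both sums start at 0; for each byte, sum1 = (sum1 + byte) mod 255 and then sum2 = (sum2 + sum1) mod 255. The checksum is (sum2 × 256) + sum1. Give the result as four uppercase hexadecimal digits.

B38D

Running sums (mod 255):
  after byte 0 (58): sum1=88, sum2=88
  after byte 1 (AC): sum1=5, sum2=93
  after byte 2 (DB): sum1=224, sum2=62
  after byte 3 (07): sum1=231, sum2=38
  after byte 4 (A5): sum1=141, sum2=179
Checksum = sum2·256 + sum1 = 179·256 + 141 = 45965 = 0xB38D.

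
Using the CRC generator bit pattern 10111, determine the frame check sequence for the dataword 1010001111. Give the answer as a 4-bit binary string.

1111

Append 4 zeros: 10100011110000. Divide by 10111 (XOR where the leading bit is 1):
  pos 0: 10100 XOR 10111 = 00011
  pos 3: 11011 XOR 10111 = 01100
  pos 4: 11001 XOR 10111 = 01110
  pos 5: 11101 XOR 10111 = 01010
  pos 6: 10100 XOR 10111 = 00011
  pos 9: 11000 XOR 10111 = 01111
Remainder (last 4 bits) = 1111. This is the CRC / FCS.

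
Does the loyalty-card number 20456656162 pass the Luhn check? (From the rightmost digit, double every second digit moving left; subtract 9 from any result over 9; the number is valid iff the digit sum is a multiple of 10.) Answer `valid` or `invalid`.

From the right, keep odd positions and double even positions (subtract 9 from any doubled value over 9):
  doubled (positions 2,4,...): 3 3 3 1 0 → sum 10
  kept (positions 1,3,...): 2 1 5 6 4 2 → sum 20
Total = 30.
30 mod 10 = 0, so the number is valid.

valid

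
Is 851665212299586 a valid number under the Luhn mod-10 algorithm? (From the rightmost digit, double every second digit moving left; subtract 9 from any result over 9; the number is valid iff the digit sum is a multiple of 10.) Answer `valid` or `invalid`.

invalid

From the right, keep odd positions and double even positions (subtract 9 from any doubled value over 9):
  doubled (positions 2,4,...): 7 9 4 2 1 3 1 → sum 27
  kept (positions 1,3,...): 6 5 9 2 2 6 1 8 → sum 39
Total = 66.
66 mod 10 = 6, so the number is invalid.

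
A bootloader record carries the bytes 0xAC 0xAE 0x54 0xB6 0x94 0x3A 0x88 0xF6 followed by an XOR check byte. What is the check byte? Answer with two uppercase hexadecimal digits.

XOR the bytes together:
  start with 0xAC
  0xAC ⊕ 0xAE = 0x02
  0x02 ⊕ 0x54 = 0x56
  0x56 ⊕ 0xB6 = 0xE0
  0xE0 ⊕ 0x94 = 0x74
  0x74 ⊕ 0x3A = 0x4E
  0x4E ⊕ 0x88 = 0xC6
  0xC6 ⊕ 0xF6 = 0x30

30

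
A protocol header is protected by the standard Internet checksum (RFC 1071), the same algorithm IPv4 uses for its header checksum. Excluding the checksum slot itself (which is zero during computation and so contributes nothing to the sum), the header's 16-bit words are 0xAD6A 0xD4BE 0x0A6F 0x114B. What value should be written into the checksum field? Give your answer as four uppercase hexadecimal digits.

621C

One's-complement addition (fold any carry out of bit 15 back into bit 0):
  0xAD6A + 0xD4BE = 0x18228 → wrap carry → 0x8229
  0x8229 + 0x0A6F = 0x08C98
  0x8C98 + 0x114B = 0x09DE3
One's-complement sum = 0x9DE3.
Checksum = ~0x9DE3 & 0xFFFF = 0x621C.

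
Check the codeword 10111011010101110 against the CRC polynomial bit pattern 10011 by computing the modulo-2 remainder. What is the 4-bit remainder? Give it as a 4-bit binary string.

0111

Modulo-2 division of 10111011010101110 by 10011:
  pos 0: 10111 XOR 10011 = 00100
  pos 2: 10001 XOR 10011 = 00010
  pos 5: 10101 XOR 10011 = 00110
  pos 7: 11001 XOR 10011 = 01010
  pos 8: 10100 XOR 10011 = 00111
  pos 10: 11111 XOR 10011 = 01100
  pos 11: 11001 XOR 10011 = 01010
  pos 12: 10100 XOR 10011 = 00111
Remainder = 0111 (nonzero — an error is detected).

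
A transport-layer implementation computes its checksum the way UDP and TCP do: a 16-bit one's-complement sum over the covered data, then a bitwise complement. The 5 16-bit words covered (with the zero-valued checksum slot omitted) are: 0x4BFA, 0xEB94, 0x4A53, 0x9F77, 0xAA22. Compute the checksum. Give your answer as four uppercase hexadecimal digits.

3483

One's-complement addition (fold any carry out of bit 15 back into bit 0):
  0x4BFA + 0xEB94 = 0x1378E → wrap carry → 0x378F
  0x378F + 0x4A53 = 0x081E2
  0x81E2 + 0x9F77 = 0x12159 → wrap carry → 0x215A
  0x215A + 0xAA22 = 0x0CB7C
One's-complement sum = 0xCB7C.
Checksum = ~0xCB7C & 0xFFFF = 0x3483.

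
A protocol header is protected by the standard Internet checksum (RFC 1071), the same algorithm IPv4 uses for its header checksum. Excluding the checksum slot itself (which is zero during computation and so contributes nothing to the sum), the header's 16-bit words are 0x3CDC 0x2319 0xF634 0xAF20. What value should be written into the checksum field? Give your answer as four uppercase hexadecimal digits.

One's-complement addition (fold any carry out of bit 15 back into bit 0):
  0x3CDC + 0x2319 = 0x05FF5
  0x5FF5 + 0xF634 = 0x15629 → wrap carry → 0x562A
  0x562A + 0xAF20 = 0x1054A → wrap carry → 0x054B
One's-complement sum = 0x054B.
Checksum = ~0x054B & 0xFFFF = 0xFAB4.

FAB4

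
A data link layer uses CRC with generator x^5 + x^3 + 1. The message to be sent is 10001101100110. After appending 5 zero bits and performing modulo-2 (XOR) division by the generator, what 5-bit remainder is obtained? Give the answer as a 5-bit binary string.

Append 5 zeros: 1000110110011000000. Divide by 101001 (XOR where the leading bit is 1):
  pos 0: 100011 XOR 101001 = 001010
  pos 2: 101001 XOR 101001 = 000000
  pos 8: 100110 XOR 101001 = 001111
  pos 10: 111100 XOR 101001 = 010101
  pos 11: 101010 XOR 101001 = 000011
Remainder (last 5 bits) = 01100. This is the CRC / FCS.

01100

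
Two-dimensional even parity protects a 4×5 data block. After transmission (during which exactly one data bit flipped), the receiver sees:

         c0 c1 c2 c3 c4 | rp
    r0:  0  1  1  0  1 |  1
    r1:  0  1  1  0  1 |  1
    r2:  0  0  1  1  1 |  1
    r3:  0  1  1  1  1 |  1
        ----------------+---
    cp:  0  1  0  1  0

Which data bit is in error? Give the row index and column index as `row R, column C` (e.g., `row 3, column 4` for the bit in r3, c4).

Recompute each row's even parity and compare to rp:
  r0: data parity 1, sent rp 1 → ok
  r1: data parity 1, sent rp 1 → ok
  r2: data parity 1, sent rp 1 → ok
  r3: data parity 0, sent rp 1 → mismatch
Recompute each column's even parity and compare to cp:
  c0: data parity 0, sent cp 0 → ok
  c1: data parity 1, sent cp 1 → ok
  c2: data parity 0, sent cp 0 → ok
  c3: data parity 0, sent cp 1 → mismatch
  c4: data parity 0, sent cp 0 → ok
Exactly one row (r3) and one column (c3) fail → the flipped bit is at their intersection.

row 3, column 3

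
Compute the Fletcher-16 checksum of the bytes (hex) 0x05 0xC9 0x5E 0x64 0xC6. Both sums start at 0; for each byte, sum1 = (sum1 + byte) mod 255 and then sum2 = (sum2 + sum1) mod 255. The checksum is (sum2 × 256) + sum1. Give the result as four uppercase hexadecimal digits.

EA58

Running sums (mod 255):
  after byte 0 (0x05): sum1=5, sum2=5
  after byte 1 (0xC9): sum1=206, sum2=211
  after byte 2 (0x5E): sum1=45, sum2=1
  after byte 3 (0x64): sum1=145, sum2=146
  after byte 4 (0xC6): sum1=88, sum2=234
Checksum = sum2·256 + sum1 = 234·256 + 88 = 59992 = 0xEA58.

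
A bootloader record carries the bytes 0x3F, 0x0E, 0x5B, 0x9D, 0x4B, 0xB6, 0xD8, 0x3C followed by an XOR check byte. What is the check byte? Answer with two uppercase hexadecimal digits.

EE

XOR the bytes together:
  start with 0x3F
  0x3F ⊕ 0x0E = 0x31
  0x31 ⊕ 0x5B = 0x6A
  0x6A ⊕ 0x9D = 0xF7
  0xF7 ⊕ 0x4B = 0xBC
  0xBC ⊕ 0xB6 = 0x0A
  0x0A ⊕ 0xD8 = 0xD2
  0xD2 ⊕ 0x3C = 0xEE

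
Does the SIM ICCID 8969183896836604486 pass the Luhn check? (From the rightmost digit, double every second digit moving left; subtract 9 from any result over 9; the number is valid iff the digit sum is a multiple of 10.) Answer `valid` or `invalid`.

valid

From the right, keep odd positions and double even positions (subtract 9 from any doubled value over 9):
  doubled (positions 2,4,...): 7 8 3 6 3 7 7 9 9 → sum 59
  kept (positions 1,3,...): 6 4 0 6 8 9 3 1 6 8 → sum 51
Total = 110.
110 mod 10 = 0, so the number is valid.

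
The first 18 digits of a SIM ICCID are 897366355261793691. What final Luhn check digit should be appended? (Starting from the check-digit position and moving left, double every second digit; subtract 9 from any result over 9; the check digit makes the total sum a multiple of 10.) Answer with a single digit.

7

Partial digits right→left: 1 9 6 3 9 7 1 6 2 5 5 3 6 6 3 7 9 8
Double every second digit counting from the check-digit position (so the 1st, 3rd, 5th, ... of the partial from the right).
  doubled (with −9 where >9): 2 3 9 2 4 1 3 6 9 → sum 39
  kept as-is: 9 3 7 6 5 3 6 7 8 → sum 54
Total = 39 + 54 = 93.
Check digit = (10 − (93 mod 10)) mod 10 = 7.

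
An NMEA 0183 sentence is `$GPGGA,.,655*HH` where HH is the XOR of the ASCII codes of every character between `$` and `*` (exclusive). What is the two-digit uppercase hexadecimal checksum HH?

XOR the ASCII codes of the payload characters:
  'G' = 0x47 → acc = 0x47
  'P' = 0x50 → acc = 0x17
  'G' = 0x47 → acc = 0x50
  'G' = 0x47 → acc = 0x17
  'A' = 0x41 → acc = 0x56
  ',' = 0x2C → acc = 0x7A
  '.' = 0x2E → acc = 0x54
  ',' = 0x2C → acc = 0x78
  '6' = 0x36 → acc = 0x4E
  '5' = 0x35 → acc = 0x7B
  '5' = 0x35 → acc = 0x4E
Checksum = 0x4E.

4E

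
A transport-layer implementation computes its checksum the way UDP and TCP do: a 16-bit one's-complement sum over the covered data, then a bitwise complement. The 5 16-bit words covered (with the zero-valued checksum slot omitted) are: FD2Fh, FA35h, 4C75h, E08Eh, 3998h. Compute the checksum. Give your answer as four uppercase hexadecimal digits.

One's-complement addition (fold any carry out of bit 15 back into bit 0):
  0xFD2F + 0xFA35 = 0x1F764 → wrap carry → 0xF765
  0xF765 + 0x4C75 = 0x143DA → wrap carry → 0x43DB
  0x43DB + 0xE08E = 0x12469 → wrap carry → 0x246A
  0x246A + 0x3998 = 0x05E02
One's-complement sum = 0x5E02.
Checksum = ~0x5E02 & 0xFFFF = 0xA1FD.

A1FD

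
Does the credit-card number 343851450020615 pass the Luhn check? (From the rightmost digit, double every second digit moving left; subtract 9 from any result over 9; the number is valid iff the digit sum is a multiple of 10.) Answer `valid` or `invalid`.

From the right, keep odd positions and double even positions (subtract 9 from any doubled value over 9):
  doubled (positions 2,4,...): 2 0 0 1 2 7 8 → sum 20
  kept (positions 1,3,...): 5 6 2 0 4 5 3 3 → sum 28
Total = 48.
48 mod 10 = 8, so the number is invalid.

invalid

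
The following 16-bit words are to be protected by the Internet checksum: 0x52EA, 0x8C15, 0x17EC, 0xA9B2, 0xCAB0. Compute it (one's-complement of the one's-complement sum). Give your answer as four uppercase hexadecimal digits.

One's-complement addition (fold any carry out of bit 15 back into bit 0):
  0x52EA + 0x8C15 = 0x0DEFF
  0xDEFF + 0x17EC = 0x0F6EB
  0xF6EB + 0xA9B2 = 0x1A09D → wrap carry → 0xA09E
  0xA09E + 0xCAB0 = 0x16B4E → wrap carry → 0x6B4F
One's-complement sum = 0x6B4F.
Checksum = ~0x6B4F & 0xFFFF = 0x94B0.

94B0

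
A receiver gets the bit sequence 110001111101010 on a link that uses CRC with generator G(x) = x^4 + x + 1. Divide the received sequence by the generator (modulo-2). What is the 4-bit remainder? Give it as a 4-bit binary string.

0000

Modulo-2 division of 110001111101010 by 10011:
  pos 0: 11000 XOR 10011 = 01011
  pos 1: 10111 XOR 10011 = 00100
  pos 3: 10011 XOR 10011 = 00000
  pos 8: 11010 XOR 10011 = 01001
  pos 9: 10011 XOR 10011 = 00000
Remainder = 0000 (zero — the frame passes the CRC check).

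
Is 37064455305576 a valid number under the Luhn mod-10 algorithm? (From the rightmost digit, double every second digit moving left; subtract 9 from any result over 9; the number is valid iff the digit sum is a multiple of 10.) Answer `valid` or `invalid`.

From the right, keep odd positions and double even positions (subtract 9 from any doubled value over 9):
  doubled (positions 2,4,...): 5 1 6 1 8 0 6 → sum 27
  kept (positions 1,3,...): 6 5 0 5 4 6 7 → sum 33
Total = 60.
60 mod 10 = 0, so the number is valid.

valid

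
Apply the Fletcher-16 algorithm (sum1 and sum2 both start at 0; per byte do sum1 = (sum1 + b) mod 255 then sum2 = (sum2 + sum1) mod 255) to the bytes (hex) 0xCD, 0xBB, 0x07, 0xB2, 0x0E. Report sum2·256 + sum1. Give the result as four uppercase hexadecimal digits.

Running sums (mod 255):
  after byte 0 (0xCD): sum1=205, sum2=205
  after byte 1 (0xBB): sum1=137, sum2=87
  after byte 2 (0x07): sum1=144, sum2=231
  after byte 3 (0xB2): sum1=67, sum2=43
  after byte 4 (0x0E): sum1=81, sum2=124
Checksum = sum2·256 + sum1 = 124·256 + 81 = 31825 = 0x7C51.

7C51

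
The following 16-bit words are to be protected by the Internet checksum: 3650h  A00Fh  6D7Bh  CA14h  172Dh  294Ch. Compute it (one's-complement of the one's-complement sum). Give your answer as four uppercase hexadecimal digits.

One's-complement addition (fold any carry out of bit 15 back into bit 0):
  0x3650 + 0xA00F = 0x0D65F
  0xD65F + 0x6D7B = 0x143DA → wrap carry → 0x43DB
  0x43DB + 0xCA14 = 0x10DEF → wrap carry → 0x0DF0
  0x0DF0 + 0x172D = 0x0251D
  0x251D + 0x294C = 0x04E69
One's-complement sum = 0x4E69.
Checksum = ~0x4E69 & 0xFFFF = 0xB196.

B196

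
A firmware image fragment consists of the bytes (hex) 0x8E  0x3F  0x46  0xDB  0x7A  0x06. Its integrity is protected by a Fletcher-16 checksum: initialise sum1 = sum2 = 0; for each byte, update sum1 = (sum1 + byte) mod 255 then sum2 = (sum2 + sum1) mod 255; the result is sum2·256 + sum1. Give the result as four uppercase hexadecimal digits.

Running sums (mod 255):
  after byte 0 (0x8E): sum1=142, sum2=142
  after byte 1 (0x3F): sum1=205, sum2=92
  after byte 2 (0x46): sum1=20, sum2=112
  after byte 3 (0xDB): sum1=239, sum2=96
  after byte 4 (0x7A): sum1=106, sum2=202
  after byte 5 (0x06): sum1=112, sum2=59
Checksum = sum2·256 + sum1 = 59·256 + 112 = 15216 = 0x3B70.

3B70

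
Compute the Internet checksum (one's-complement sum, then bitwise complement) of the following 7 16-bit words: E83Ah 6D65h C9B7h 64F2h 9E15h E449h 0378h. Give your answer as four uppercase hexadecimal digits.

One's-complement addition (fold any carry out of bit 15 back into bit 0):
  0xE83A + 0x6D65 = 0x1559F → wrap carry → 0x55A0
  0x55A0 + 0xC9B7 = 0x11F57 → wrap carry → 0x1F58
  0x1F58 + 0x64F2 = 0x0844A
  0x844A + 0x9E15 = 0x1225F → wrap carry → 0x2260
  0x2260 + 0xE449 = 0x106A9 → wrap carry → 0x06AA
  0x06AA + 0x0378 = 0x00A22
One's-complement sum = 0x0A22.
Checksum = ~0x0A22 & 0xFFFF = 0xF5DD.

F5DD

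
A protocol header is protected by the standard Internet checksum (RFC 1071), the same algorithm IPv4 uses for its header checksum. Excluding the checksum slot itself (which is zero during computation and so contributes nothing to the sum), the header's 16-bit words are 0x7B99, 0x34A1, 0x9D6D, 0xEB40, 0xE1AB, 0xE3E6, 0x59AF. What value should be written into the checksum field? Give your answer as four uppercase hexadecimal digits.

One's-complement addition (fold any carry out of bit 15 back into bit 0):
  0x7B99 + 0x34A1 = 0x0B03A
  0xB03A + 0x9D6D = 0x14DA7 → wrap carry → 0x4DA8
  0x4DA8 + 0xEB40 = 0x138E8 → wrap carry → 0x38E9
  0x38E9 + 0xE1AB = 0x11A94 → wrap carry → 0x1A95
  0x1A95 + 0xE3E6 = 0x0FE7B
  0xFE7B + 0x59AF = 0x1582A → wrap carry → 0x582B
One's-complement sum = 0x582B.
Checksum = ~0x582B & 0xFFFF = 0xA7D4.

A7D4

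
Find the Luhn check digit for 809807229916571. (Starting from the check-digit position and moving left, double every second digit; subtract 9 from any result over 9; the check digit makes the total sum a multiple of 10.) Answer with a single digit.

7

Partial digits right→left: 1 7 5 6 1 9 9 2 2 7 0 8 9 0 8
Double every second digit counting from the check-digit position (so the 1st, 3rd, 5th, ... of the partial from the right).
  doubled (with −9 where >9): 2 1 2 9 4 0 9 7 → sum 34
  kept as-is: 7 6 9 2 7 8 0 → sum 39
Total = 34 + 39 = 73.
Check digit = (10 − (73 mod 10)) mod 10 = 7.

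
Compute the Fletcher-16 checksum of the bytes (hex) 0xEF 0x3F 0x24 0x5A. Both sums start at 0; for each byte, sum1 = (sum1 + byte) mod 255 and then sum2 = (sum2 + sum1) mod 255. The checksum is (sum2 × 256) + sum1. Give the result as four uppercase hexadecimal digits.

Running sums (mod 255):
  after byte 0 (0xEF): sum1=239, sum2=239
  after byte 1 (0x3F): sum1=47, sum2=31
  after byte 2 (0x24): sum1=83, sum2=114
  after byte 3 (0x5A): sum1=173, sum2=32
Checksum = sum2·256 + sum1 = 32·256 + 173 = 8365 = 0x20AD.

20AD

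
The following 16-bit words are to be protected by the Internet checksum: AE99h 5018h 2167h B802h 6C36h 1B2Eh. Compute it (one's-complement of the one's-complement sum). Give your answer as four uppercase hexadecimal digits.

One's-complement addition (fold any carry out of bit 15 back into bit 0):
  0xAE99 + 0x5018 = 0x0FEB1
  0xFEB1 + 0x2167 = 0x12018 → wrap carry → 0x2019
  0x2019 + 0xB802 = 0x0D81B
  0xD81B + 0x6C36 = 0x14451 → wrap carry → 0x4452
  0x4452 + 0x1B2E = 0x05F80
One's-complement sum = 0x5F80.
Checksum = ~0x5F80 & 0xFFFF = 0xA07F.

A07F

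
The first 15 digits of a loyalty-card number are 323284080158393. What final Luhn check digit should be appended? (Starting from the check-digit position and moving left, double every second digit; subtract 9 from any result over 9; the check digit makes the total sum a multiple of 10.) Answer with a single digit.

Partial digits right→left: 3 9 3 8 5 1 0 8 0 4 8 2 3 2 3
Double every second digit counting from the check-digit position (so the 1st, 3rd, 5th, ... of the partial from the right).
  doubled (with −9 where >9): 6 6 1 0 0 7 6 6 → sum 32
  kept as-is: 9 8 1 8 4 2 2 → sum 34
Total = 32 + 34 = 66.
Check digit = (10 − (66 mod 10)) mod 10 = 4.

4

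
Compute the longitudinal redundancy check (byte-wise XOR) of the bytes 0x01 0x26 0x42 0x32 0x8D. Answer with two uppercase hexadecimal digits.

XOR the bytes together:
  start with 0x01
  0x01 ⊕ 0x26 = 0x27
  0x27 ⊕ 0x42 = 0x65
  0x65 ⊕ 0x32 = 0x57
  0x57 ⊕ 0x8D = 0xDA

DA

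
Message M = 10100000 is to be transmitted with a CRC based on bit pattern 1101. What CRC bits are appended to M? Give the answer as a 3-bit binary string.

Append 3 zeros: 10100000000. Divide by 1101 (XOR where the leading bit is 1):
  pos 0: 1010 XOR 1101 = 0111
  pos 1: 1110 XOR 1101 = 0011
  pos 3: 1100 XOR 1101 = 0001
  pos 6: 1000 XOR 1101 = 0101
  pos 7: 1010 XOR 1101 = 0111
Remainder (last 3 bits) = 111. This is the CRC / FCS.

111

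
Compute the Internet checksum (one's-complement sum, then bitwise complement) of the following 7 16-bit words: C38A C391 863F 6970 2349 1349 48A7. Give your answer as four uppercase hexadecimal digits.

One's-complement addition (fold any carry out of bit 15 back into bit 0):
  0xC38A + 0xC391 = 0x1871B → wrap carry → 0x871C
  0x871C + 0x863F = 0x10D5B → wrap carry → 0x0D5C
  0x0D5C + 0x6970 = 0x076CC
  0x76CC + 0x2349 = 0x09A15
  0x9A15 + 0x1349 = 0x0AD5E
  0xAD5E + 0x48A7 = 0x0F605
One's-complement sum = 0xF605.
Checksum = ~0xF605 & 0xFFFF = 0x09FA.

09FA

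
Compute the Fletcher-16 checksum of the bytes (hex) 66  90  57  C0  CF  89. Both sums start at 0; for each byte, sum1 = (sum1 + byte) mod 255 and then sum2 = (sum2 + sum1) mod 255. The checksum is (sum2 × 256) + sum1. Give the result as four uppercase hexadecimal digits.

0268

Running sums (mod 255):
  after byte 0 (66): sum1=102, sum2=102
  after byte 1 (90): sum1=246, sum2=93
  after byte 2 (57): sum1=78, sum2=171
  after byte 3 (C0): sum1=15, sum2=186
  after byte 4 (CF): sum1=222, sum2=153
  after byte 5 (89): sum1=104, sum2=2
Checksum = sum2·256 + sum1 = 2·256 + 104 = 616 = 0x0268.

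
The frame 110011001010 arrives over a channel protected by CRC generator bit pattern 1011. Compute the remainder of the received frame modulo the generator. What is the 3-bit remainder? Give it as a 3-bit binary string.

000

Modulo-2 division of 110011001010 by 1011:
  pos 0: 1100 XOR 1011 = 0111
  pos 1: 1111 XOR 1011 = 0100
  pos 2: 1001 XOR 1011 = 0010
  pos 4: 1000 XOR 1011 = 0011
  pos 6: 1110 XOR 1011 = 0101
  pos 7: 1011 XOR 1011 = 0000
Remainder = 000 (zero — the frame passes the CRC check).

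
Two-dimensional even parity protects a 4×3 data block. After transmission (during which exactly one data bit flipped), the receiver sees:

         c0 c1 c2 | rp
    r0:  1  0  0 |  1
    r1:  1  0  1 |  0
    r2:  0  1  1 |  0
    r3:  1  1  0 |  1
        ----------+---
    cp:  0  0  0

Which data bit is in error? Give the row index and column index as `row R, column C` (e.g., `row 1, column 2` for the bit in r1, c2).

Recompute each row's even parity and compare to rp:
  r0: data parity 1, sent rp 1 → ok
  r1: data parity 0, sent rp 0 → ok
  r2: data parity 0, sent rp 0 → ok
  r3: data parity 0, sent rp 1 → mismatch
Recompute each column's even parity and compare to cp:
  c0: data parity 1, sent cp 0 → mismatch
  c1: data parity 0, sent cp 0 → ok
  c2: data parity 0, sent cp 0 → ok
Exactly one row (r3) and one column (c0) fail → the flipped bit is at their intersection.

row 3, column 0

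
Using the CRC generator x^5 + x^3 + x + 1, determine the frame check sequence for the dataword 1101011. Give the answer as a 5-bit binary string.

01101

Append 5 zeros: 110101100000. Divide by 101011 (XOR where the leading bit is 1):
  pos 0: 110101 XOR 101011 = 011110
  pos 1: 111101 XOR 101011 = 010110
  pos 2: 101100 XOR 101011 = 000111
  pos 5: 111000 XOR 101011 = 010011
  pos 6: 100110 XOR 101011 = 001101
Remainder (last 5 bits) = 01101. This is the CRC / FCS.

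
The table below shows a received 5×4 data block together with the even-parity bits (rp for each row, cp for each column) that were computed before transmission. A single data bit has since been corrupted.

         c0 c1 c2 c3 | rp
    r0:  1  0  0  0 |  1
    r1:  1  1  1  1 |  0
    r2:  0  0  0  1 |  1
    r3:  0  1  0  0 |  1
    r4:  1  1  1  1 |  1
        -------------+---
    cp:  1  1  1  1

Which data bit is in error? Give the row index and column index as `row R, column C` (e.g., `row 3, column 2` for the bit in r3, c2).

Recompute each row's even parity and compare to rp:
  r0: data parity 1, sent rp 1 → ok
  r1: data parity 0, sent rp 0 → ok
  r2: data parity 1, sent rp 1 → ok
  r3: data parity 1, sent rp 1 → ok
  r4: data parity 0, sent rp 1 → mismatch
Recompute each column's even parity and compare to cp:
  c0: data parity 1, sent cp 1 → ok
  c1: data parity 1, sent cp 1 → ok
  c2: data parity 0, sent cp 1 → mismatch
  c3: data parity 1, sent cp 1 → ok
Exactly one row (r4) and one column (c2) fail → the flipped bit is at their intersection.

row 4, column 2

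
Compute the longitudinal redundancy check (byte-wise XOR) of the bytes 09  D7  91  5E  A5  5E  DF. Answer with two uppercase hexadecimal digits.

35

XOR the bytes together:
  start with 0x09
  0x09 ⊕ 0xD7 = 0xDE
  0xDE ⊕ 0x91 = 0x4F
  0x4F ⊕ 0x5E = 0x11
  0x11 ⊕ 0xA5 = 0xB4
  0xB4 ⊕ 0x5E = 0xEA
  0xEA ⊕ 0xDF = 0x35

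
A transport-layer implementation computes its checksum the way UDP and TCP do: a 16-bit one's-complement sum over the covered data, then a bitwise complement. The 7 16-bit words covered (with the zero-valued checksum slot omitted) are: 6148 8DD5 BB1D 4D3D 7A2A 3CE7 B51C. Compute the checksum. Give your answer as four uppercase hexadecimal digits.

9C58

One's-complement addition (fold any carry out of bit 15 back into bit 0):
  0x6148 + 0x8DD5 = 0x0EF1D
  0xEF1D + 0xBB1D = 0x1AA3A → wrap carry → 0xAA3B
  0xAA3B + 0x4D3D = 0x0F778
  0xF778 + 0x7A2A = 0x171A2 → wrap carry → 0x71A3
  0x71A3 + 0x3CE7 = 0x0AE8A
  0xAE8A + 0xB51C = 0x163A6 → wrap carry → 0x63A7
One's-complement sum = 0x63A7.
Checksum = ~0x63A7 & 0xFFFF = 0x9C58.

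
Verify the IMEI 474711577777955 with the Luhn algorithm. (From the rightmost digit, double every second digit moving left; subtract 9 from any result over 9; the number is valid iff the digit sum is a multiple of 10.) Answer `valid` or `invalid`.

From the right, keep odd positions and double even positions (subtract 9 from any doubled value over 9):
  doubled (positions 2,4,...): 1 5 5 5 2 5 5 → sum 28
  kept (positions 1,3,...): 5 9 7 7 5 1 4 4 → sum 42
Total = 70.
70 mod 10 = 0, so the number is valid.

valid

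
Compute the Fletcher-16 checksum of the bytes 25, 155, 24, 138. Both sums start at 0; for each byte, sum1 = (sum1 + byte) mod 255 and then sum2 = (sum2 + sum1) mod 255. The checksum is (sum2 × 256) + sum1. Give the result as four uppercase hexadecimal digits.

F157

Running sums (mod 255):
  after byte 0 (25): sum1=25, sum2=25
  after byte 1 (155): sum1=180, sum2=205
  after byte 2 (24): sum1=204, sum2=154
  after byte 3 (138): sum1=87, sum2=241
Checksum = sum2·256 + sum1 = 241·256 + 87 = 61783 = 0xF157.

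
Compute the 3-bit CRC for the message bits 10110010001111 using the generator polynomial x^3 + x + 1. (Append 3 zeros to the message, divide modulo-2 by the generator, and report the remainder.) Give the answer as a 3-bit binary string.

Append 3 zeros: 10110010001111000. Divide by 1011 (XOR where the leading bit is 1):
  pos 0: 1011 XOR 1011 = 0000
  pos 6: 1000 XOR 1011 = 0011
  pos 8: 1111 XOR 1011 = 0100
  pos 9: 1001 XOR 1011 = 0010
  pos 11: 1010 XOR 1011 = 0001
Remainder (last 3 bits) = 100. This is the CRC / FCS.

100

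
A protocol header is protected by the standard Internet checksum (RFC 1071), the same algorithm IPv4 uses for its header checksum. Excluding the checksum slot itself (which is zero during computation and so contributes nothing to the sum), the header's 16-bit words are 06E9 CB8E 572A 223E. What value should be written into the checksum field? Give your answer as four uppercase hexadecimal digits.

One's-complement addition (fold any carry out of bit 15 back into bit 0):
  0x06E9 + 0xCB8E = 0x0D277
  0xD277 + 0x572A = 0x129A1 → wrap carry → 0x29A2
  0x29A2 + 0x223E = 0x04BE0
One's-complement sum = 0x4BE0.
Checksum = ~0x4BE0 & 0xFFFF = 0xB41F.

B41F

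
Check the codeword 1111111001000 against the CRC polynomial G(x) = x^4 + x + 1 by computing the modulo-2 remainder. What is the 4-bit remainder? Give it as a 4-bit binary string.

Modulo-2 division of 1111111001000 by 10011:
  pos 0: 11111 XOR 10011 = 01100
  pos 1: 11001 XOR 10011 = 01010
  pos 2: 10101 XOR 10011 = 00110
  pos 4: 11000 XOR 10011 = 01011
  pos 5: 10111 XOR 10011 = 00100
  pos 7: 10000 XOR 10011 = 00011
Remainder = 0110 (nonzero — an error is detected).

0110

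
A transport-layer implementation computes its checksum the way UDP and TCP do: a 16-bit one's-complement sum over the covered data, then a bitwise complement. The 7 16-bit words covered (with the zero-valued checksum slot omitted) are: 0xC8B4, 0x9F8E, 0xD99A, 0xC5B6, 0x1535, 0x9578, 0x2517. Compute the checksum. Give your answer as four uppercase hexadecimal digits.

28A6

One's-complement addition (fold any carry out of bit 15 back into bit 0):
  0xC8B4 + 0x9F8E = 0x16842 → wrap carry → 0x6843
  0x6843 + 0xD99A = 0x141DD → wrap carry → 0x41DE
  0x41DE + 0xC5B6 = 0x10794 → wrap carry → 0x0795
  0x0795 + 0x1535 = 0x01CCA
  0x1CCA + 0x9578 = 0x0B242
  0xB242 + 0x2517 = 0x0D759
One's-complement sum = 0xD759.
Checksum = ~0xD759 & 0xFFFF = 0x28A6.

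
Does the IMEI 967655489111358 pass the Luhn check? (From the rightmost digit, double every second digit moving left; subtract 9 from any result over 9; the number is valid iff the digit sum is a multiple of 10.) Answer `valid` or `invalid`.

invalid

From the right, keep odd positions and double even positions (subtract 9 from any doubled value over 9):
  doubled (positions 2,4,...): 1 2 2 7 1 3 3 → sum 19
  kept (positions 1,3,...): 8 3 1 9 4 5 7 9 → sum 46
Total = 65.
65 mod 10 = 5, so the number is invalid.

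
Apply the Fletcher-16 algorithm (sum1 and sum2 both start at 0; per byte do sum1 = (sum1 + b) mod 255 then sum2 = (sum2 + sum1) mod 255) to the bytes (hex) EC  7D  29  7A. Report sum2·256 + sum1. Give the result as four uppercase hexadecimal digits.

F80E

Running sums (mod 255):
  after byte 0 (EC): sum1=236, sum2=236
  after byte 1 (7D): sum1=106, sum2=87
  after byte 2 (29): sum1=147, sum2=234
  after byte 3 (7A): sum1=14, sum2=248
Checksum = sum2·256 + sum1 = 248·256 + 14 = 63502 = 0xF80E.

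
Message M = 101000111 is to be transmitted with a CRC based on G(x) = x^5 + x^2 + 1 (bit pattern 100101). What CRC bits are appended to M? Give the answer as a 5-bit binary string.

00000

Append 5 zeros: 10100011100000. Divide by 100101 (XOR where the leading bit is 1):
  pos 0: 101000 XOR 100101 = 001101
  pos 2: 110111 XOR 100101 = 010010
  pos 3: 100101 XOR 100101 = 000000
Remainder (last 5 bits) = 00000. This is the CRC / FCS.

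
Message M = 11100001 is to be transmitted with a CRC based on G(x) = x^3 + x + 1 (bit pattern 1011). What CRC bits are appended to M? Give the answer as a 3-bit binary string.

110

Append 3 zeros: 11100001000. Divide by 1011 (XOR where the leading bit is 1):
  pos 0: 1110 XOR 1011 = 0101
  pos 1: 1010 XOR 1011 = 0001
  pos 4: 1001 XOR 1011 = 0010
  pos 6: 1000 XOR 1011 = 0011
Remainder (last 3 bits) = 110. This is the CRC / FCS.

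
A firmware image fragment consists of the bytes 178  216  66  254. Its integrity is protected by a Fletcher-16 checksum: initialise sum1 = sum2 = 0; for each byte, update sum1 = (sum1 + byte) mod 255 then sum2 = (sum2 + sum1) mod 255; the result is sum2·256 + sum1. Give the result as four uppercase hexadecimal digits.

D8CC

Running sums (mod 255):
  after byte 0 (178): sum1=178, sum2=178
  after byte 1 (216): sum1=139, sum2=62
  after byte 2 (66): sum1=205, sum2=12
  after byte 3 (254): sum1=204, sum2=216
Checksum = sum2·256 + sum1 = 216·256 + 204 = 55500 = 0xD8CC.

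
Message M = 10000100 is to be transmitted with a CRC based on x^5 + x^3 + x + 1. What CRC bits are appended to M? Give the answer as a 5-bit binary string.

11101

Append 5 zeros: 1000010000000. Divide by 101011 (XOR where the leading bit is 1):
  pos 0: 100001 XOR 101011 = 001010
  pos 2: 101000 XOR 101011 = 000011
  pos 6: 110000 XOR 101011 = 011011
  pos 7: 110110 XOR 101011 = 011101
Remainder (last 5 bits) = 11101. This is the CRC / FCS.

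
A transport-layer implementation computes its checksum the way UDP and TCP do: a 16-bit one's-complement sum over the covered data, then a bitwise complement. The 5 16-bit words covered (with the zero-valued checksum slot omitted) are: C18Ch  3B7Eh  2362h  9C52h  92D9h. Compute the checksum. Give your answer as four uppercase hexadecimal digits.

One's-complement addition (fold any carry out of bit 15 back into bit 0):
  0xC18C + 0x3B7E = 0x0FD0A
  0xFD0A + 0x2362 = 0x1206C → wrap carry → 0x206D
  0x206D + 0x9C52 = 0x0BCBF
  0xBCBF + 0x92D9 = 0x14F98 → wrap carry → 0x4F99
One's-complement sum = 0x4F99.
Checksum = ~0x4F99 & 0xFFFF = 0xB066.

B066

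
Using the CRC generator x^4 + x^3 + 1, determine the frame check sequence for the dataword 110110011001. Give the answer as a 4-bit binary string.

0011

Append 4 zeros: 1101100110010000. Divide by 11001 (XOR where the leading bit is 1):
  pos 0: 11011 XOR 11001 = 00010
  pos 3: 10001 XOR 11001 = 01000
  pos 4: 10001 XOR 11001 = 01000
  pos 5: 10000 XOR 11001 = 01001
  pos 6: 10010 XOR 11001 = 01011
  pos 7: 10111 XOR 11001 = 01110
  pos 8: 11100 XOR 11001 = 00101
  pos 10: 10100 XOR 11001 = 01101
  pos 11: 11010 XOR 11001 = 00011
Remainder (last 4 bits) = 0011. This is the CRC / FCS.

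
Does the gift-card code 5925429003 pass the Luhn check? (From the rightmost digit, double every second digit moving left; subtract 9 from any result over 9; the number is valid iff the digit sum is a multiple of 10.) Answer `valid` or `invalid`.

invalid

From the right, keep odd positions and double even positions (subtract 9 from any doubled value over 9):
  doubled (positions 2,4,...): 0 9 8 4 1 → sum 22
  kept (positions 1,3,...): 3 0 2 5 9 → sum 19
Total = 41.
41 mod 10 = 1, so the number is invalid.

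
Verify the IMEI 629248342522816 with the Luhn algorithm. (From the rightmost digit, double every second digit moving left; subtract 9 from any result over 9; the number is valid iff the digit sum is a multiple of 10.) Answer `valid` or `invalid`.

valid

From the right, keep odd positions and double even positions (subtract 9 from any doubled value over 9):
  doubled (positions 2,4,...): 2 4 1 8 7 4 4 → sum 30
  kept (positions 1,3,...): 6 8 2 2 3 4 9 6 → sum 40
Total = 70.
70 mod 10 = 0, so the number is valid.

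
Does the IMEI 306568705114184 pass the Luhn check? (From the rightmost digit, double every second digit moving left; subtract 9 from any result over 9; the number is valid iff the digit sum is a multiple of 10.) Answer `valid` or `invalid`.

invalid

From the right, keep odd positions and double even positions (subtract 9 from any doubled value over 9):
  doubled (positions 2,4,...): 7 8 2 0 7 1 0 → sum 25
  kept (positions 1,3,...): 4 1 1 5 7 6 6 3 → sum 33
Total = 58.
58 mod 10 = 8, so the number is invalid.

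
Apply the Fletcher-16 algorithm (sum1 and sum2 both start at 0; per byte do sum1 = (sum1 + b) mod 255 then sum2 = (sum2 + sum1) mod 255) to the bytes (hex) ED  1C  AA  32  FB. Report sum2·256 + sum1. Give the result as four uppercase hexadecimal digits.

76E2

Running sums (mod 255):
  after byte 0 (ED): sum1=237, sum2=237
  after byte 1 (1C): sum1=10, sum2=247
  after byte 2 (AA): sum1=180, sum2=172
  after byte 3 (32): sum1=230, sum2=147
  after byte 4 (FB): sum1=226, sum2=118
Checksum = sum2·256 + sum1 = 118·256 + 226 = 30434 = 0x76E2.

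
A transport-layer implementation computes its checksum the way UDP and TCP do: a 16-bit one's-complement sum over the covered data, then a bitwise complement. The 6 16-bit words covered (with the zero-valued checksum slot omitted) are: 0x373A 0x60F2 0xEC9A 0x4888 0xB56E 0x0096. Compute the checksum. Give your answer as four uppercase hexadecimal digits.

7CAB

One's-complement addition (fold any carry out of bit 15 back into bit 0):
  0x373A + 0x60F2 = 0x0982C
  0x982C + 0xEC9A = 0x184C6 → wrap carry → 0x84C7
  0x84C7 + 0x4888 = 0x0CD4F
  0xCD4F + 0xB56E = 0x182BD → wrap carry → 0x82BE
  0x82BE + 0x0096 = 0x08354
One's-complement sum = 0x8354.
Checksum = ~0x8354 & 0xFFFF = 0x7CAB.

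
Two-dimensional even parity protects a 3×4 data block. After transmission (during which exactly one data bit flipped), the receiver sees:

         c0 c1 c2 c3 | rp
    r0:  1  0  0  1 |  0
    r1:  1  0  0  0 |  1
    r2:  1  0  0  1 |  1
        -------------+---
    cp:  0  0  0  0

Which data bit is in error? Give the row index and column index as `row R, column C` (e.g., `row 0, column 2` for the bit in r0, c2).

Recompute each row's even parity and compare to rp:
  r0: data parity 0, sent rp 0 → ok
  r1: data parity 1, sent rp 1 → ok
  r2: data parity 0, sent rp 1 → mismatch
Recompute each column's even parity and compare to cp:
  c0: data parity 1, sent cp 0 → mismatch
  c1: data parity 0, sent cp 0 → ok
  c2: data parity 0, sent cp 0 → ok
  c3: data parity 0, sent cp 0 → ok
Exactly one row (r2) and one column (c0) fail → the flipped bit is at their intersection.

row 2, column 0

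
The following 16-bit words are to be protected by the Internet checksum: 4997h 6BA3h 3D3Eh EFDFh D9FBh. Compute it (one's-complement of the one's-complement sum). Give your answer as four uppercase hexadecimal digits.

One's-complement addition (fold any carry out of bit 15 back into bit 0):
  0x4997 + 0x6BA3 = 0x0B53A
  0xB53A + 0x3D3E = 0x0F278
  0xF278 + 0xEFDF = 0x1E257 → wrap carry → 0xE258
  0xE258 + 0xD9FB = 0x1BC53 → wrap carry → 0xBC54
One's-complement sum = 0xBC54.
Checksum = ~0xBC54 & 0xFFFF = 0x43AB.

43AB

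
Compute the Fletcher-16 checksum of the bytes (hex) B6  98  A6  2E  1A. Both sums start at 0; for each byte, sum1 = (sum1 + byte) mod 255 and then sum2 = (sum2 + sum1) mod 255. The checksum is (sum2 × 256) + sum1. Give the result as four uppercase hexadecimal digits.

5E3E

Running sums (mod 255):
  after byte 0 (B6): sum1=182, sum2=182
  after byte 1 (98): sum1=79, sum2=6
  after byte 2 (A6): sum1=245, sum2=251
  after byte 3 (2E): sum1=36, sum2=32
  after byte 4 (1A): sum1=62, sum2=94
Checksum = sum2·256 + sum1 = 94·256 + 62 = 24126 = 0x5E3E.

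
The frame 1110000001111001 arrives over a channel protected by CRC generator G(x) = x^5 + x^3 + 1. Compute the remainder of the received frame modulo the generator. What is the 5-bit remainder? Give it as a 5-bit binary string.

10010

Modulo-2 division of 1110000001111001 by 101001:
  pos 0: 111000 XOR 101001 = 010001
  pos 1: 100010 XOR 101001 = 001011
  pos 3: 101100 XOR 101001 = 000101
  pos 6: 101111 XOR 101001 = 000110
  pos 9: 110100 XOR 101001 = 011101
  pos 10: 111011 XOR 101001 = 010010
Remainder = 10010 (nonzero — an error is detected).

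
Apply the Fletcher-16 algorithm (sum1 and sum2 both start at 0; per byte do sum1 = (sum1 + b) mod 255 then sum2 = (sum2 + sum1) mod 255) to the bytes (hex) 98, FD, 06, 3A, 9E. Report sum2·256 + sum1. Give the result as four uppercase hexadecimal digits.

Running sums (mod 255):
  after byte 0 (98): sum1=152, sum2=152
  after byte 1 (FD): sum1=150, sum2=47
  after byte 2 (06): sum1=156, sum2=203
  after byte 3 (3A): sum1=214, sum2=162
  after byte 4 (9E): sum1=117, sum2=24
Checksum = sum2·256 + sum1 = 24·256 + 117 = 6261 = 0x1875.

1875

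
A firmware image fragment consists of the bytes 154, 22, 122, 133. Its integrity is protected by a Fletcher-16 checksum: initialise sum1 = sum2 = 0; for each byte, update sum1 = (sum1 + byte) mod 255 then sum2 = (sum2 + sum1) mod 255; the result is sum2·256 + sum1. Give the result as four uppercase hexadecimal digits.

Running sums (mod 255):
  after byte 0 (154): sum1=154, sum2=154
  after byte 1 (22): sum1=176, sum2=75
  after byte 2 (122): sum1=43, sum2=118
  after byte 3 (133): sum1=176, sum2=39
Checksum = sum2·256 + sum1 = 39·256 + 176 = 10160 = 0x27B0.

27B0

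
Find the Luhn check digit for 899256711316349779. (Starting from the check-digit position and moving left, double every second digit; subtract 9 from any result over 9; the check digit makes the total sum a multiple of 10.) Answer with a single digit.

Partial digits right→left: 9 7 7 9 4 3 6 1 3 1 1 7 6 5 2 9 9 8
Double every second digit counting from the check-digit position (so the 1st, 3rd, 5th, ... of the partial from the right).
  doubled (with −9 where >9): 9 5 8 3 6 2 3 4 9 → sum 49
  kept as-is: 7 9 3 1 1 7 5 9 8 → sum 50
Total = 49 + 50 = 99.
Check digit = (10 − (99 mod 10)) mod 10 = 1.

1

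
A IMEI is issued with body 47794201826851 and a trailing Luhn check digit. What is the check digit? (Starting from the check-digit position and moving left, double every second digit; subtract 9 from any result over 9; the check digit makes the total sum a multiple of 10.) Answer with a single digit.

3

Partial digits right→left: 1 5 8 6 2 8 1 0 2 4 9 7 7 4
Double every second digit counting from the check-digit position (so the 1st, 3rd, 5th, ... of the partial from the right).
  doubled (with −9 where >9): 2 7 4 2 4 9 5 → sum 33
  kept as-is: 5 6 8 0 4 7 4 → sum 34
Total = 33 + 34 = 67.
Check digit = (10 − (67 mod 10)) mod 10 = 3.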